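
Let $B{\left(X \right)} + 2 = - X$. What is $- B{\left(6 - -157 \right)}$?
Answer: $165$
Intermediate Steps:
$B{\left(X \right)} = -2 - X$
$- B{\left(6 - -157 \right)} = - (-2 - \left(6 - -157\right)) = - (-2 - \left(6 + 157\right)) = - (-2 - 163) = \left(-1\right) \left(-165\right) = 165$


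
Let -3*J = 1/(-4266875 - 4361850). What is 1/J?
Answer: 25886175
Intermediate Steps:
J = 1/25886175 (J = -1/(3*(-4266875 - 4361850)) = -⅓/(-8628725) = -⅓*(-1/8628725) = 1/25886175 ≈ 3.8631e-8)
1/J = 1/(1/25886175) = 25886175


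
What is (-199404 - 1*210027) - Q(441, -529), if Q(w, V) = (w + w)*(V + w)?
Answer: -331815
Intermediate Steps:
Q(w, V) = 2*w*(V + w) (Q(w, V) = (2*w)*(V + w) = 2*w*(V + w))
(-199404 - 1*210027) - Q(441, -529) = (-199404 - 1*210027) - 2*441*(-529 + 441) = (-199404 - 210027) - 2*441*(-88) = -409431 - 1*(-77616) = -409431 + 77616 = -331815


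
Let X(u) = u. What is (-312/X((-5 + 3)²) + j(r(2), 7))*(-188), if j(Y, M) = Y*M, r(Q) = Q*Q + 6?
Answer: 1504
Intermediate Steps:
r(Q) = 6 + Q² (r(Q) = Q² + 6 = 6 + Q²)
j(Y, M) = M*Y
(-312/X((-5 + 3)²) + j(r(2), 7))*(-188) = (-312/(-5 + 3)² + 7*(6 + 2²))*(-188) = (-312/((-2)²) + 7*(6 + 4))*(-188) = (-312/4 + 7*10)*(-188) = (-312*¼ + 70)*(-188) = (-78 + 70)*(-188) = -8*(-188) = 1504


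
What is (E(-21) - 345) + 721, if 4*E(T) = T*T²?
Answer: -7757/4 ≈ -1939.3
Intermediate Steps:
E(T) = T³/4 (E(T) = (T*T²)/4 = T³/4)
(E(-21) - 345) + 721 = ((¼)*(-21)³ - 345) + 721 = ((¼)*(-9261) - 345) + 721 = (-9261/4 - 345) + 721 = -10641/4 + 721 = -7757/4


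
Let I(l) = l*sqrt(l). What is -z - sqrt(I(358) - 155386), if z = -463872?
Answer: 463872 - sqrt(-155386 + 358*sqrt(358)) ≈ 4.6387e+5 - 385.5*I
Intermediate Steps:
I(l) = l**(3/2)
-z - sqrt(I(358) - 155386) = -1*(-463872) - sqrt(358**(3/2) - 155386) = 463872 - sqrt(358*sqrt(358) - 155386) = 463872 - sqrt(-155386 + 358*sqrt(358))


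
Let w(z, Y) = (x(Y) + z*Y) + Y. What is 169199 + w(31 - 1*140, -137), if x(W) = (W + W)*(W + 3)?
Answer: 220711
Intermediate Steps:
x(W) = 2*W*(3 + W) (x(W) = (2*W)*(3 + W) = 2*W*(3 + W))
w(z, Y) = Y + Y*z + 2*Y*(3 + Y) (w(z, Y) = (2*Y*(3 + Y) + z*Y) + Y = (2*Y*(3 + Y) + Y*z) + Y = (Y*z + 2*Y*(3 + Y)) + Y = Y + Y*z + 2*Y*(3 + Y))
169199 + w(31 - 1*140, -137) = 169199 - 137*(7 + (31 - 1*140) + 2*(-137)) = 169199 - 137*(7 + (31 - 140) - 274) = 169199 - 137*(7 - 109 - 274) = 169199 - 137*(-376) = 169199 + 51512 = 220711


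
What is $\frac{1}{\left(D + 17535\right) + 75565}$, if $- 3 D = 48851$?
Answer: $\frac{3}{230449} \approx 1.3018 \cdot 10^{-5}$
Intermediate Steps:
$D = - \frac{48851}{3}$ ($D = \left(- \frac{1}{3}\right) 48851 = - \frac{48851}{3} \approx -16284.0$)
$\frac{1}{\left(D + 17535\right) + 75565} = \frac{1}{\left(- \frac{48851}{3} + 17535\right) + 75565} = \frac{1}{\frac{3754}{3} + 75565} = \frac{1}{\frac{230449}{3}} = \frac{3}{230449}$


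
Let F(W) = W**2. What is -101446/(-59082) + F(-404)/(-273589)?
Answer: 9055690991/8082092649 ≈ 1.1205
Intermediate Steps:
-101446/(-59082) + F(-404)/(-273589) = -101446/(-59082) + (-404)**2/(-273589) = -101446*(-1/59082) + 163216*(-1/273589) = 50723/29541 - 163216/273589 = 9055690991/8082092649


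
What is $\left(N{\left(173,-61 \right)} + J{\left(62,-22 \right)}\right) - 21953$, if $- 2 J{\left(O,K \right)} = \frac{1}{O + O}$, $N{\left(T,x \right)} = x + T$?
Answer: $- \frac{5416569}{248} \approx -21841.0$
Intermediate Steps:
$N{\left(T,x \right)} = T + x$
$J{\left(O,K \right)} = - \frac{1}{4 O}$ ($J{\left(O,K \right)} = - \frac{1}{2 \left(O + O\right)} = - \frac{1}{2 \cdot 2 O} = - \frac{\frac{1}{2} \frac{1}{O}}{2} = - \frac{1}{4 O}$)
$\left(N{\left(173,-61 \right)} + J{\left(62,-22 \right)}\right) - 21953 = \left(\left(173 - 61\right) - \frac{1}{4 \cdot 62}\right) - 21953 = \left(112 - \frac{1}{248}\right) - 21953 = \frac{27775}{248} - 21953 = - \frac{5416569}{248}$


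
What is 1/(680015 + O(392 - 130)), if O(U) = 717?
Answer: 1/680732 ≈ 1.4690e-6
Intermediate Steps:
1/(680015 + O(392 - 130)) = 1/(680015 + 717) = 1/680732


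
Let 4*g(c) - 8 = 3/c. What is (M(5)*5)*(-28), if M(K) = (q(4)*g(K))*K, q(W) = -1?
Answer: 1505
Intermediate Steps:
g(c) = 2 + 3/(4*c) (g(c) = 2 + (3/c)/4 = 2 + 3/(4*c))
M(K) = K*(-2 - 3/(4*K)) (M(K) = (-(2 + 3/(4*K)))*K = (-2 - 3/(4*K))*K = K*(-2 - 3/(4*K)))
(M(5)*5)*(-28) = ((-¾ - 2*5)*5)*(-28) = ((-¾ - 10)*5)*(-28) = -43/4*5*(-28) = -215/4*(-28) = 1505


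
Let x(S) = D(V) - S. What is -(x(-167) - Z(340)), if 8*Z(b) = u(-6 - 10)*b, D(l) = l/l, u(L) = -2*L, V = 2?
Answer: 1192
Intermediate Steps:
D(l) = 1
x(S) = 1 - S
Z(b) = 4*b (Z(b) = ((-2*(-6 - 10))*b)/8 = ((-2*(-16))*b)/8 = (32*b)/8 = 4*b)
-(x(-167) - Z(340)) = -((1 - 1*(-167)) - 4*340) = -((1 + 167) - 1*1360) = -(168 - 1360) = -1*(-1192) = 1192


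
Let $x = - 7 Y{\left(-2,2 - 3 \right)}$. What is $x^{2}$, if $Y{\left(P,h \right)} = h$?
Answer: $49$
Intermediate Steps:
$x = 7$ ($x = - 7 \left(2 - 3\right) = \left(-7\right) \left(-1\right) = 7$)
$x^{2} = 7^{2} = 49$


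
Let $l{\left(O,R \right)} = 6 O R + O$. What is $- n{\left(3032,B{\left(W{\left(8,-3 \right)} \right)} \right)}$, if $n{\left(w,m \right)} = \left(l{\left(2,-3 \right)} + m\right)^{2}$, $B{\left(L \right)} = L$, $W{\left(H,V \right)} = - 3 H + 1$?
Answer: $-3249$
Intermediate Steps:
$l{\left(O,R \right)} = O + 6 O R$ ($l{\left(O,R \right)} = 6 O R + O = O + 6 O R$)
$W{\left(H,V \right)} = 1 - 3 H$
$n{\left(w,m \right)} = \left(-34 + m\right)^{2}$ ($n{\left(w,m \right)} = \left(2 \left(1 + 6 \left(-3\right)\right) + m\right)^{2} = \left(2 \left(1 - 18\right) + m\right)^{2} = \left(2 \left(-17\right) + m\right)^{2} = \left(-34 + m\right)^{2}$)
$- n{\left(3032,B{\left(W{\left(8,-3 \right)} \right)} \right)} = - \left(-34 + \left(1 - 24\right)\right)^{2} = - \left(-34 - 23\right)^{2} = - \left(-57\right)^{2} = \left(-1\right) 3249 = -3249$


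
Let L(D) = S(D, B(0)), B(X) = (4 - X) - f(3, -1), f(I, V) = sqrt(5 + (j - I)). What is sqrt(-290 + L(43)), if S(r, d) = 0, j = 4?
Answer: I*sqrt(290) ≈ 17.029*I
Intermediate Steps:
f(I, V) = sqrt(9 - I) (f(I, V) = sqrt(5 + (4 - I)) = sqrt(9 - I))
B(X) = 4 - X - sqrt(6) (B(X) = (4 - X) - sqrt(9 - 1*3) = (4 - X) - sqrt(9 - 3) = (4 - X) - sqrt(6) = 4 - X - sqrt(6))
L(D) = 0
sqrt(-290 + L(43)) = sqrt(-290 + 0) = sqrt(-290) = I*sqrt(290)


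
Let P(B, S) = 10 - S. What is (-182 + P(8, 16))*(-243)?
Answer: 45684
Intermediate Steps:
(-182 + P(8, 16))*(-243) = (-182 + (10 - 1*16))*(-243) = (-182 + (10 - 16))*(-243) = (-182 - 6)*(-243) = -188*(-243) = 45684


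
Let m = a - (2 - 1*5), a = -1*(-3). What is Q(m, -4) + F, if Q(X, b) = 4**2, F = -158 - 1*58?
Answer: -200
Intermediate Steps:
F = -216 (F = -158 - 58 = -216)
a = 3
m = 6 (m = 3 - (2 - 1*5) = 3 - (2 - 5) = 3 - 1*(-3) = 3 + 3 = 6)
Q(X, b) = 16
Q(m, -4) + F = 16 - 216 = -200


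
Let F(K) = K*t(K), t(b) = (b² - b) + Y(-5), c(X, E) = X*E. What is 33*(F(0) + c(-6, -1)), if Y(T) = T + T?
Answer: 198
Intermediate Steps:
Y(T) = 2*T
c(X, E) = E*X
t(b) = -10 + b² - b (t(b) = (b² - b) + 2*(-5) = (b² - b) - 10 = -10 + b² - b)
F(K) = K*(-10 + K² - K)
33*(F(0) + c(-6, -1)) = 33*(0*(-10 + 0² - 1*0) - 1*(-6)) = 33*(0*(-10 + 0 + 0) + 6) = 33*(0*(-10) + 6) = 33*(0 + 6) = 33*6 = 198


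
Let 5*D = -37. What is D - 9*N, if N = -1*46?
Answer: 2033/5 ≈ 406.60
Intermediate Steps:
N = -46
D = -37/5 (D = (1/5)*(-37) = -37/5 ≈ -7.4000)
D - 9*N = -37/5 - 9*(-46) = -37/5 + 414 = 2033/5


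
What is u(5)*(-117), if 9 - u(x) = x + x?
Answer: 117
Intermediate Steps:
u(x) = 9 - 2*x (u(x) = 9 - (x + x) = 9 - 2*x)
u(5)*(-117) = (9 - 2*5)*(-117) = (9 - 10)*(-117) = -1*(-117) = 117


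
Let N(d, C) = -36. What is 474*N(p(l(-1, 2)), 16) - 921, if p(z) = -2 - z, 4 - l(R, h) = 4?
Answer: -17985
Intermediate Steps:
l(R, h) = 0 (l(R, h) = 4 - 1*4 = 4 - 4 = 0)
474*N(p(l(-1, 2)), 16) - 921 = 474*(-36) - 921 = -17064 - 921 = -17985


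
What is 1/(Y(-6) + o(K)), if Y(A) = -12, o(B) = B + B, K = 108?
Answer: 1/204 ≈ 0.0049020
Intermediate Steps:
o(B) = 2*B
1/(Y(-6) + o(K)) = 1/(-12 + 2*108) = 1/(-12 + 216) = 1/204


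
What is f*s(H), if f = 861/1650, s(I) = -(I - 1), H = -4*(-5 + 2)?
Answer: -287/50 ≈ -5.7400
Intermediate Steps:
H = 12 (H = -4*(-3) = 12)
s(I) = 1 - I (s(I) = -(-1 + I) = 1 - I)
f = 287/550 (f = 861*(1/1650) = 287/550 ≈ 0.52182)
f*s(H) = 287*(1 - 1*12)/550 = 287*(1 - 12)/550 = (287/550)*(-11) = -287/50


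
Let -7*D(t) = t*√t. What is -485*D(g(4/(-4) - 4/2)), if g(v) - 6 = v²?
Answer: 7275*√15/7 ≈ 4025.1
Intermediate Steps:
g(v) = 6 + v²
D(t) = -t^(3/2)/7 (D(t) = -t*√t/7 = -t^(3/2)/7)
-485*D(g(4/(-4) - 4/2)) = -(-485)*(6 + (4/(-4) - 4/2)²)^(3/2)/7 = -(-485)*(6 + (4*(-¼) - 4*½)²)^(3/2)/7 = -(-485)*(6 + (-1 - 2)²)^(3/2)/7 = -(-485)*(6 + (-3)²)^(3/2)/7 = -(-485)*(6 + 9)^(3/2)/7 = -(-485)*15^(3/2)/7 = -(-485)*15*√15/7 = -(-7275)*√15/7 = 7275*√15/7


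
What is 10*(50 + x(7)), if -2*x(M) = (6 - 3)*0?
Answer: 500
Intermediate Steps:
x(M) = 0 (x(M) = -(6 - 3)*0/2 = -3*0/2 = -½*0 = 0)
10*(50 + x(7)) = 10*(50 + 0) = 10*50 = 500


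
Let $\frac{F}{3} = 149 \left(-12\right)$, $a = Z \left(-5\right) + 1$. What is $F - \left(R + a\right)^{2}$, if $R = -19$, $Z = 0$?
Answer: $-5688$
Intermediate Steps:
$a = 1$ ($a = 0 \left(-5\right) + 1 = 0 + 1 = 1$)
$F = -5364$ ($F = 3 \cdot 149 \left(-12\right) = 3 \left(-1788\right) = -5364$)
$F - \left(R + a\right)^{2} = -5364 - \left(-19 + 1\right)^{2} = -5364 - \left(-18\right)^{2} = -5364 - 324 = -5688$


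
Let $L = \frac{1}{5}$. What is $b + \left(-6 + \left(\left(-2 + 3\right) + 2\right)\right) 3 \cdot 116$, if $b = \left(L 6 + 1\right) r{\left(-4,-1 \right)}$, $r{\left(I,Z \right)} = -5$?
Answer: $-1055$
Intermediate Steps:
$L = \frac{1}{5} \approx 0.2$
$b = -11$ ($b = \left(\frac{1}{5} \cdot 6 + 1\right) \left(-5\right) = \left(\frac{6}{5} + 1\right) \left(-5\right) = \frac{11}{5} \left(-5\right) = -11$)
$b + \left(-6 + \left(\left(-2 + 3\right) + 2\right)\right) 3 \cdot 116 = -11 + \left(-6 + \left(\left(-2 + 3\right) + 2\right)\right) 3 \cdot 116 = -11 + \left(-6 + \left(1 + 2\right)\right) 3 \cdot 116 = -11 + \left(-6 + 3\right) 3 \cdot 116 = -11 + \left(-3\right) 3 \cdot 116 = -11 - 1044 = -1055$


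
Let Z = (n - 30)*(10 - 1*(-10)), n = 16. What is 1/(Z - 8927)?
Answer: -1/9207 ≈ -0.00010861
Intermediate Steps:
Z = -280 (Z = (16 - 30)*(10 - 1*(-10)) = -14*(10 + 10) = -14*20 = -280)
1/(Z - 8927) = 1/(-280 - 8927) = 1/(-9207) = -1/9207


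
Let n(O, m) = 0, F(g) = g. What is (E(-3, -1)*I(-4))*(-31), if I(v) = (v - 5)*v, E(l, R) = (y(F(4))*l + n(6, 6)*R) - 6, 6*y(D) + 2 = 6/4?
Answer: 6417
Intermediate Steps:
y(D) = -1/12 (y(D) = -⅓ + (6/4)/6 = -⅓ + (6*(¼))/6 = -⅓ + (⅙)*(3/2) = -⅓ + ¼ = -1/12)
E(l, R) = -6 - l/12 (E(l, R) = (-l/12 + 0*R) - 6 = (-l/12 + 0) - 6 = -l/12 - 6 = -6 - l/12)
I(v) = v*(-5 + v) (I(v) = (-5 + v)*v = v*(-5 + v))
(E(-3, -1)*I(-4))*(-31) = ((-6 - 1/12*(-3))*(-4*(-5 - 4)))*(-31) = ((-6 + ¼)*(-4*(-9)))*(-31) = -23/4*36*(-31) = -207*(-31) = 6417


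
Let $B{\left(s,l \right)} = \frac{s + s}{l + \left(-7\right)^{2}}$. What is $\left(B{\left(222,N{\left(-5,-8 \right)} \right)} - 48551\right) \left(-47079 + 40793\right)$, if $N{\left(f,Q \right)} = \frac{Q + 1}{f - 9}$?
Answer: $\frac{10069461682}{33} \approx 3.0514 \cdot 10^{8}$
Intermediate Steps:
$N{\left(f,Q \right)} = \frac{1 + Q}{-9 + f}$
$B{\left(s,l \right)} = \frac{2 s}{49 + l}$ ($B{\left(s,l \right)} = \frac{2 s}{l + 49} = \frac{2 s}{49 + l}$)
$\left(B{\left(222,N{\left(-5,-8 \right)} \right)} - 48551\right) \left(-47079 + 40793\right) = \left(2 \cdot 222 \frac{1}{49 + \frac{1 - 8}{-9 - 5}} - 48551\right) \left(-47079 + 40793\right) = \left(2 \cdot 222 \frac{1}{49 + \frac{1}{-14} \left(-7\right)} - 48551\right) \left(-6286\right) = \left(2 \cdot 222 \frac{1}{49 - - \frac{1}{2}} - 48551\right) \left(-6286\right) = \left(2 \cdot 222 \frac{1}{49 + \frac{1}{2}} - 48551\right) \left(-6286\right) = \left(2 \cdot 222 \frac{1}{\frac{99}{2}} - 48551\right) \left(-6286\right) = \left(2 \cdot 222 \cdot \frac{2}{99} - 48551\right) \left(-6286\right) = \left(\frac{296}{33} - 48551\right) \left(-6286\right) = \left(- \frac{1601887}{33}\right) \left(-6286\right) = \frac{10069461682}{33}$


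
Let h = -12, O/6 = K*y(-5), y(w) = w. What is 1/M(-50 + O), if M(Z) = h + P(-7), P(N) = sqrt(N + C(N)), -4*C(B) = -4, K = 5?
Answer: -2/25 - I*sqrt(6)/150 ≈ -0.08 - 0.01633*I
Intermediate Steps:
C(B) = 1 (C(B) = -1/4*(-4) = 1)
O = -150 (O = 6*(5*(-5)) = 6*(-25) = -150)
P(N) = sqrt(1 + N) (P(N) = sqrt(N + 1) = sqrt(1 + N))
M(Z) = -12 + I*sqrt(6) (M(Z) = -12 + sqrt(1 - 7) = -12 + sqrt(-6) = -12 + I*sqrt(6))
1/M(-50 + O) = 1/(-12 + I*sqrt(6))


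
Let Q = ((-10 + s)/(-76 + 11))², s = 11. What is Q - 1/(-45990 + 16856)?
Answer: 33359/123091150 ≈ 0.00027101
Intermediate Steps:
Q = 1/4225 (Q = ((-10 + 11)/(-76 + 11))² = (1/(-65))² = (1*(-1/65))² = (-1/65)² = 1/4225 ≈ 0.00023669)
Q - 1/(-45990 + 16856) = 1/4225 - 1/(-45990 + 16856) = 1/4225 - 1/(-29134) = 1/4225 - 1*(-1/29134) = 1/4225 + 1/29134 = 33359/123091150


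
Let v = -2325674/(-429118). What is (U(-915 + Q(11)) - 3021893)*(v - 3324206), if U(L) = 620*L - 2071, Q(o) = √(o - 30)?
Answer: 2561422908578558688/214559 - 442207034436540*I*√19/214559 ≈ 1.1938e+13 - 8.9837e+9*I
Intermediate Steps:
Q(o) = √(-30 + o)
v = 1162837/214559 (v = -2325674*(-1/429118) = 1162837/214559 ≈ 5.4197)
U(L) = -2071 + 620*L
(U(-915 + Q(11)) - 3021893)*(v - 3324206) = ((-2071 + 620*(-915 + √(-30 + 11))) - 3021893)*(1162837/214559 - 3324206) = ((-2071 + 620*(-915 + √(-19))) - 3021893)*(-713237152317/214559) = ((-2071 + 620*(-915 + I*√19)) - 3021893)*(-713237152317/214559) = ((-2071 + (-567300 + 620*I*√19)) - 3021893)*(-713237152317/214559) = ((-569371 + 620*I*√19) - 3021893)*(-713237152317/214559) = (-3591264 + 620*I*√19)*(-713237152317/214559) = 2561422908578558688/214559 - 442207034436540*I*√19/214559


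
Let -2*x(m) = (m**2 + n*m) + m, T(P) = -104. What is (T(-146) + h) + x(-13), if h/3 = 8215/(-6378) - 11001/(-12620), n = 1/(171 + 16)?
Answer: -459614038357/2508616220 ≈ -183.21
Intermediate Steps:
n = 1/187 ≈ 0.0053476
h = -16754461/13415060 (h = 3*(8215/(-6378) - 11001/(-12620)) = 3*(8215*(-1/6378) - 11001*(-1/12620)) = 3*(-8215/6378 + 11001/12620) = 3*(-16754461/40245180) = -16754461/13415060 ≈ -1.2489)
x(m) = -94*m/187 - m**2/2 (x(m) = -((m**2 + m/187) + m)/2 = -(m**2 + 188*m/187)/2 = -94*m/187 - m**2/2)
(T(-146) + h) + x(-13) = (-104 - 16754461/13415060) - 1/374*(-13)*(188 + 187*(-13)) = -1411920701/13415060 - 1/374*(-13)*(188 - 2431) = -1411920701/13415060 - 1/374*(-13)*(-2243) = -1411920701/13415060 - 29159/374 = -459614038357/2508616220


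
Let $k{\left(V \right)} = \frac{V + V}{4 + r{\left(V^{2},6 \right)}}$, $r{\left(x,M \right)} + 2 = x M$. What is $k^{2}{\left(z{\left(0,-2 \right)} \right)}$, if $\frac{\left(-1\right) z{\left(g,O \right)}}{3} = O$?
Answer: $\frac{36}{11881} \approx 0.00303$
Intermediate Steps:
$z{\left(g,O \right)} = - 3 O$
$r{\left(x,M \right)} = -2 + M x$ ($r{\left(x,M \right)} = -2 + x M = -2 + M x$)
$k{\left(V \right)} = \frac{2 V}{2 + 6 V^{2}}$ ($k{\left(V \right)} = \frac{V + V}{4 + \left(-2 + 6 V^{2}\right)} = \frac{2 V}{2 + 6 V^{2}}$)
$k^{2}{\left(z{\left(0,-2 \right)} \right)} = \left(\frac{\left(-3\right) \left(-2\right)}{1 + 3 \left(\left(-3\right) \left(-2\right)\right)^{2}}\right)^{2} = \left(\frac{6}{1 + 3 \cdot 6^{2}}\right)^{2} = \left(\frac{6}{1 + 3 \cdot 36}\right)^{2} = \left(\frac{6}{1 + 108}\right)^{2} = \left(\frac{6}{109}\right)^{2} = \frac{36}{11881}$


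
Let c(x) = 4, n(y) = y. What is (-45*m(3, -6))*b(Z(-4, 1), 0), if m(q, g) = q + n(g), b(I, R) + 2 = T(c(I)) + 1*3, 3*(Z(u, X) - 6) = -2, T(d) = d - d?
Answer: 135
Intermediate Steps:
T(d) = 0
Z(u, X) = 16/3 (Z(u, X) = 6 + (⅓)*(-2) = 6 - ⅔ = 16/3)
b(I, R) = 1 (b(I, R) = -2 + (0 + 1*3) = -2 + (0 + 3) = -2 + 3 = 1)
m(q, g) = g + q (m(q, g) = q + g = g + q)
(-45*m(3, -6))*b(Z(-4, 1), 0) = -45*(-6 + 3)*1 = -45*(-3)*1 = 135*1 = 135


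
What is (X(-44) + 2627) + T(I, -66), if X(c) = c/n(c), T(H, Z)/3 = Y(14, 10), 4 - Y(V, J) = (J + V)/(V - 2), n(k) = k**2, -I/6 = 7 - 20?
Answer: 115851/44 ≈ 2633.0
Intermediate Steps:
I = 78 (I = -6*(7 - 20) = -6*(-13) = 78)
Y(V, J) = 4 - (J + V)/(-2 + V) (Y(V, J) = 4 - (J + V)/(V - 2) = 4 - (J + V)/(-2 + V))
T(H, Z) = 6 (T(H, Z) = 3*((-8 - 1*10 + 3*14)/(-2 + 14)) = 3*((-8 - 10 + 42)/12) = 3*((1/12)*24) = 3*2 = 6)
X(c) = 1/c (X(c) = c/(c**2) = c/c**2 = 1/c)
(X(-44) + 2627) + T(I, -66) = (1/(-44) + 2627) + 6 = (-1/44 + 2627) + 6 = 115587/44 + 6 = 115851/44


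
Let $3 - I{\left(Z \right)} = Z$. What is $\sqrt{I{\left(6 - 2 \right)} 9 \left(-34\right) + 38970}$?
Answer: $6 \sqrt{1091} \approx 198.18$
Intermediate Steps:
$I{\left(Z \right)} = 3 - Z$
$\sqrt{I{\left(6 - 2 \right)} 9 \left(-34\right) + 38970} = \sqrt{\left(3 - \left(6 - 2\right)\right) 9 \left(-34\right) + 38970} = \sqrt{\left(3 - 4\right) 9 \left(-34\right) + 38970} = \sqrt{\left(-1\right) 9 \left(-34\right) + 38970} = \sqrt{\left(-9\right) \left(-34\right) + 38970} = \sqrt{306 + 38970} = \sqrt{39276} = 6 \sqrt{1091}$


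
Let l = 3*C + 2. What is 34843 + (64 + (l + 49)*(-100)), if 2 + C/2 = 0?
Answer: 31007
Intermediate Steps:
C = -4 (C = -4 + 2*0 = -4 + 0 = -4)
l = -10 (l = 3*(-4) + 2 = -12 + 2 = -10)
34843 + (64 + (l + 49)*(-100)) = 34843 + (64 + (-10 + 49)*(-100)) = 34843 + (64 + 39*(-100)) = 34843 + (64 - 3900) = 34843 - 3836 = 31007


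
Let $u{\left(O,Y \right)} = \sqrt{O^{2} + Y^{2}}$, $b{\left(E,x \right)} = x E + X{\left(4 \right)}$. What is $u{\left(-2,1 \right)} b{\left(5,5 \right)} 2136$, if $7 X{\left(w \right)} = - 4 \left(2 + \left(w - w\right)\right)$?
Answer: $\frac{356712 \sqrt{5}}{7} \approx 1.1395 \cdot 10^{5}$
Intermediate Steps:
$X{\left(w \right)} = - \frac{8}{7}$ ($X{\left(w \right)} = \frac{\left(-4\right) \left(2 + \left(w - w\right)\right)}{7} = \frac{\left(-4\right) \left(2 + 0\right)}{7} = \frac{\left(-4\right) 2}{7} = \frac{1}{7} \left(-8\right) = - \frac{8}{7}$)
$b{\left(E,x \right)} = - \frac{8}{7} + E x$ ($b{\left(E,x \right)} = x E - \frac{8}{7} = E x - \frac{8}{7} = - \frac{8}{7} + E x$)
$u{\left(-2,1 \right)} b{\left(5,5 \right)} 2136 = \sqrt{\left(-2\right)^{2} + 1^{2}} \left(- \frac{8}{7} + 5 \cdot 5\right) 2136 = \sqrt{4 + 1} \left(- \frac{8}{7} + 25\right) 2136 = \sqrt{5} \cdot \frac{167}{7} \cdot 2136 = \frac{167 \sqrt{5}}{7} \cdot 2136 = \frac{356712 \sqrt{5}}{7}$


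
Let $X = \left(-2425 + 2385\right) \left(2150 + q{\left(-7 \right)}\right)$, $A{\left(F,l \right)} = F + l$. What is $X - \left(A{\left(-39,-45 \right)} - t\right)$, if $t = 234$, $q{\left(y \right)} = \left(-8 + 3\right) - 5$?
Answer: $-85282$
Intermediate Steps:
$q{\left(y \right)} = -10$ ($q{\left(y \right)} = -5 - 5 = -10$)
$X = -85600$ ($X = \left(-2425 + 2385\right) \left(2150 - 10\right) = \left(-40\right) 2140 = -85600$)
$X - \left(A{\left(-39,-45 \right)} - t\right) = -85600 - \left(\left(-39 - 45\right) - 234\right) = -85600 - \left(-84 - 234\right) = -85600 - -318 = -85600 + 318 = -85282$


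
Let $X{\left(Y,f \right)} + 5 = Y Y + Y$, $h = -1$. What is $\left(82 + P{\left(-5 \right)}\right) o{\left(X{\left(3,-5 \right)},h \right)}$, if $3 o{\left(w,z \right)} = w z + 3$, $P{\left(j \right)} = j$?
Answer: $- \frac{308}{3} \approx -102.67$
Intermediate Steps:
$X{\left(Y,f \right)} = -5 + Y + Y^{2}$ ($X{\left(Y,f \right)} = -5 + \left(Y Y + Y\right) = -5 + \left(Y^{2} + Y\right) = -5 + \left(Y + Y^{2}\right) = -5 + Y + Y^{2}$)
$o{\left(w,z \right)} = 1 + \frac{w z}{3}$ ($o{\left(w,z \right)} = \frac{w z + 3}{3} = \frac{3 + w z}{3} = 1 + \frac{w z}{3}$)
$\left(82 + P{\left(-5 \right)}\right) o{\left(X{\left(3,-5 \right)},h \right)} = \left(82 - 5\right) \left(1 + \frac{1}{3} \left(-5 + 3 + 3^{2}\right) \left(-1\right)\right) = 77 \left(1 + \frac{1}{3} \left(-5 + 3 + 9\right) \left(-1\right)\right) = 77 \left(1 + \frac{1}{3} \cdot 7 \left(-1\right)\right) = 77 \left(1 - \frac{7}{3}\right) = 77 \left(- \frac{4}{3}\right) = - \frac{308}{3}$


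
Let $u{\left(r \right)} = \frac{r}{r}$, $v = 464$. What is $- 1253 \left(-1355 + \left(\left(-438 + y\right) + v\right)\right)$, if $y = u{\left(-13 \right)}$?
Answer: $1663984$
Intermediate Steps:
$u{\left(r \right)} = 1$
$y = 1$
$- 1253 \left(-1355 + \left(\left(-438 + y\right) + v\right)\right) = - 1253 \left(-1355 + \left(\left(-438 + 1\right) + 464\right)\right) = - 1253 \left(-1355 + \left(-437 + 464\right)\right) = - 1253 \left(-1355 + 27\right) = \left(-1253\right) \left(-1328\right) = 1663984$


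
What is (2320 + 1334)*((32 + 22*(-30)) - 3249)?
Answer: -14166558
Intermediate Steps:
(2320 + 1334)*((32 + 22*(-30)) - 3249) = 3654*((32 - 660) - 3249) = 3654*(-628 - 3249) = 3654*(-3877) = -14166558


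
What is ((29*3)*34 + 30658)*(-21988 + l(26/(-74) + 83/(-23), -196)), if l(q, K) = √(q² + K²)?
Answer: -739148608 + 67232*√6958065629/851 ≈ -7.3256e+8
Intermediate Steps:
l(q, K) = √(K² + q²)
((29*3)*34 + 30658)*(-21988 + l(26/(-74) + 83/(-23), -196)) = ((29*3)*34 + 30658)*(-21988 + √((-196)² + (26/(-74) + 83/(-23))²)) = (87*34 + 30658)*(-21988 + √(38416 + (26*(-1/74) + 83*(-1/23))²)) = (2958 + 30658)*(-21988 + √(38416 + (-13/37 - 83/23)²)) = 33616*(-21988 + √(38416 + (-3370/851)²)) = 33616*(-21988 + √(38416 + 11356900/724201)) = 33616*(-21988 + √(27832262516/724201)) = 33616*(-21988 + 2*√6958065629/851) = -739148608 + 67232*√6958065629/851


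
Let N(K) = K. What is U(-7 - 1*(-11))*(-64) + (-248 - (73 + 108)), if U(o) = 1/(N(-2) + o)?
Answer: -461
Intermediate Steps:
U(o) = 1/(-2 + o)
U(-7 - 1*(-11))*(-64) + (-248 - (73 + 108)) = -64/(-2 + (-7 - 1*(-11))) + (-248 - (73 + 108)) = -64/(-2 + (-7 + 11)) + (-248 - 1*181) = -64/(-2 + 4) + (-248 - 181) = -64/2 - 429 = (1/2)*(-64) - 429 = -32 - 429 = -461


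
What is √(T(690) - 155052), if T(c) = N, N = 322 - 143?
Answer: I*√154873 ≈ 393.54*I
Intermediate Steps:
N = 179
T(c) = 179
√(T(690) - 155052) = √(179 - 155052) = √(-154873) = I*√154873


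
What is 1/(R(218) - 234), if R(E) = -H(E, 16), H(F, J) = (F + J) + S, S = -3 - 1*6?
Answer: -1/459 ≈ -0.0021787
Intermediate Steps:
S = -9 (S = -3 - 6 = -9)
H(F, J) = -9 + F + J (H(F, J) = (F + J) - 9 = -9 + F + J)
R(E) = -7 - E (R(E) = -(-9 + E + 16) = -(7 + E) = -7 - E)
1/(R(218) - 234) = 1/((-7 - 1*218) - 234) = 1/((-7 - 218) - 234) = 1/(-225 - 234) = 1/(-459) = -1/459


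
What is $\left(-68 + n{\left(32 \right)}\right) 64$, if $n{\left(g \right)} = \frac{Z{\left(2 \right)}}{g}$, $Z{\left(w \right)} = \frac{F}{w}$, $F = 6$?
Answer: $-4346$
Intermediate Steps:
$Z{\left(w \right)} = \frac{6}{w}$
$n{\left(g \right)} = \frac{3}{g}$ ($n{\left(g \right)} = \frac{6 \cdot \frac{1}{2}}{g} = \frac{3}{g}$)
$\left(-68 + n{\left(32 \right)}\right) 64 = \left(-68 + \frac{3}{32}\right) 64 = \left(- \frac{2173}{32}\right) 64 = -4346$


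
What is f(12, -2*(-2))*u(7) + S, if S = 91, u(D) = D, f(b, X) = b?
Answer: 175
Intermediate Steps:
f(12, -2*(-2))*u(7) + S = 12*7 + 91 = 84 + 91 = 175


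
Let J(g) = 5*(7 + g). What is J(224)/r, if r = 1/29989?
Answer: 34637295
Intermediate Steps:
r = 1/29989 ≈ 3.3346e-5
J(g) = 35 + 5*g
J(224)/r = (35 + 5*224)/(1/29989) = (35 + 1120)*29989 = 1155*29989 = 34637295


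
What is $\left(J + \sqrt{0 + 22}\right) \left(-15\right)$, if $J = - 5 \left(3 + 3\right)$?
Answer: $450 - 15 \sqrt{22} \approx 379.64$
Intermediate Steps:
$J = -30$ ($J = \left(-5\right) 6 = -30$)
$\left(J + \sqrt{0 + 22}\right) \left(-15\right) = \left(-30 + \sqrt{0 + 22}\right) \left(-15\right) = \left(-30 + \sqrt{22}\right) \left(-15\right) = 450 - 15 \sqrt{22}$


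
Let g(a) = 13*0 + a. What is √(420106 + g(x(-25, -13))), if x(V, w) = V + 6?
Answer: √420087 ≈ 648.14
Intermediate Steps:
x(V, w) = 6 + V
g(a) = a (g(a) = 0 + a = a)
√(420106 + g(x(-25, -13))) = √(420106 + (6 - 25)) = √(420106 - 19) = √420087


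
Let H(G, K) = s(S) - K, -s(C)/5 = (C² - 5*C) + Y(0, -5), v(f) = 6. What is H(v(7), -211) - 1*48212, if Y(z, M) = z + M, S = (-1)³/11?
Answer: -5805376/121 ≈ -47978.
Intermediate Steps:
S = -1/11 (S = -1*1/11 = -1/11 ≈ -0.090909)
Y(z, M) = M + z
s(C) = 25 - 5*C² + 25*C (s(C) = -5*((C² - 5*C) + (-5 + 0)) = -5*((C² - 5*C) - 5) = -5*(-5 + C² - 5*C) = 25 - 5*C² + 25*C)
H(G, K) = 2745/121 - K (H(G, K) = (25 - 5*(-1/11)² + 25*(-1/11)) - K = (25 - 5*1/121 - 25/11) - K = (25 - 5/121 - 25/11) - K = 2745/121 - K)
H(v(7), -211) - 1*48212 = (2745/121 - 1*(-211)) - 1*48212 = (2745/121 + 211) - 48212 = 28276/121 - 48212 = -5805376/121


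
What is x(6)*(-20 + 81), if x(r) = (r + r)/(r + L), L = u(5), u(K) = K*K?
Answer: 732/31 ≈ 23.613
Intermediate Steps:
u(K) = K**2
L = 25 (L = 5**2 = 25)
x(r) = 2*r/(25 + r) (x(r) = (r + r)/(r + 25) = (2*r)/(25 + r) = 2*r/(25 + r))
x(6)*(-20 + 81) = (2*6/(25 + 6))*(-20 + 81) = (2*6/31)*61 = (2*6*(1/31))*61 = (12/31)*61 = 732/31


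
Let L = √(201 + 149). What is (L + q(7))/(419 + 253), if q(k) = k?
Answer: 1/96 + 5*√14/672 ≈ 0.038256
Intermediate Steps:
L = 5*√14 (L = √350 = 5*√14 ≈ 18.708)
(L + q(7))/(419 + 253) = (5*√14 + 7)/(419 + 253) = (7 + 5*√14)/672 = (7 + 5*√14)*(1/672) = 1/96 + 5*√14/672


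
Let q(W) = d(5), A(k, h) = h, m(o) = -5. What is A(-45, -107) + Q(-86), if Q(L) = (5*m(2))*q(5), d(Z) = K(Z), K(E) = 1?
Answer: -132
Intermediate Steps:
d(Z) = 1
q(W) = 1
Q(L) = -25 (Q(L) = (5*(-5))*1 = -25*1 = -25)
A(-45, -107) + Q(-86) = -107 - 25 = -132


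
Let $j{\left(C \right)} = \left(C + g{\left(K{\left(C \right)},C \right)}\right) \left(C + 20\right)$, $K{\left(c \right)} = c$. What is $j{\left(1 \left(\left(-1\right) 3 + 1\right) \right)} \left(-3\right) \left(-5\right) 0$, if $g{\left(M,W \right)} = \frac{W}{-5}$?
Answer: $0$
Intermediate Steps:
$g{\left(M,W \right)} = - \frac{W}{5}$ ($g{\left(M,W \right)} = W \left(- \frac{1}{5}\right) = - \frac{W}{5}$)
$j{\left(C \right)} = \frac{4 C \left(20 + C\right)}{5}$ ($j{\left(C \right)} = \left(C - \frac{C}{5}\right) \left(C + 20\right) = \frac{4 C}{5} \left(20 + C\right) = \frac{4 C \left(20 + C\right)}{5}$)
$j{\left(1 \left(\left(-1\right) 3 + 1\right) \right)} \left(-3\right) \left(-5\right) 0 = \frac{4 \cdot 1 \left(\left(-1\right) 3 + 1\right) \left(20 + 1 \left(\left(-1\right) 3 + 1\right)\right)}{5} \left(-3\right) \left(-5\right) 0 = \frac{4 \cdot 1 \left(-3 + 1\right) \left(20 + 1 \left(-3 + 1\right)\right)}{5} \cdot 15 \cdot 0 = \frac{4 \cdot 1 \left(-2\right) \left(20 + 1 \left(-2\right)\right)}{5} \cdot 0 = \frac{4}{5} \left(-2\right) \left(20 - 2\right) 0 = \frac{4}{5} \left(-2\right) 18 \cdot 0 = \left(- \frac{144}{5}\right) 0 = 0$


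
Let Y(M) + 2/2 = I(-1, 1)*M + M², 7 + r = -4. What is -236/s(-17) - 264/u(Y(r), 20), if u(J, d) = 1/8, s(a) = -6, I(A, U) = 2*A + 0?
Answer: -6218/3 ≈ -2072.7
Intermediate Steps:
I(A, U) = 2*A
r = -11 (r = -7 - 4 = -11)
Y(M) = -1 + M² - 2*M (Y(M) = -1 + ((2*(-1))*M + M²) = -1 + (-2*M + M²) = -1 + (M² - 2*M) = -1 + M² - 2*M)
u(J, d) = ⅛
-236/s(-17) - 264/u(Y(r), 20) = -236/(-6) - 264/⅛ = -236*(-⅙) - 264*8 = 118/3 - 2112 = -6218/3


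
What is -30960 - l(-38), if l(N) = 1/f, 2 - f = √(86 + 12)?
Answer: -1455119/47 + 7*√2/94 ≈ -30960.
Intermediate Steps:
f = 2 - 7*√2 (f = 2 - √(86 + 12) = 2 - √98 = 2 - 7*√2 ≈ -7.8995)
l(N) = 1/(2 - 7*√2)
-30960 - l(-38) = -30960 - (-1/47 - 7*√2/94) = -30960 + (1/47 + 7*√2/94) = -1455119/47 + 7*√2/94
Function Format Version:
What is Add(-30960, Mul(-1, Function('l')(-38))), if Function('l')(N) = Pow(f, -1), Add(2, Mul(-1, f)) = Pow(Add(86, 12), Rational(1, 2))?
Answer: Add(Rational(-1455119, 47), Mul(Rational(7, 94), Pow(2, Rational(1, 2)))) ≈ -30960.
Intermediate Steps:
f = Add(2, Mul(-7, Pow(2, Rational(1, 2)))) (f = Add(2, Mul(-1, Pow(Add(86, 12), Rational(1, 2)))) = Add(2, Mul(-1, Pow(98, Rational(1, 2)))) = Add(2, Mul(-1, Mul(7, Pow(2, Rational(1, 2))))) = Add(2, Mul(-7, Pow(2, Rational(1, 2)))) ≈ -7.8995)
Function('l')(N) = Pow(Add(2, Mul(-7, Pow(2, Rational(1, 2)))), -1)
Add(-30960, Mul(-1, Function('l')(-38))) = Add(-30960, Mul(-1, Add(Rational(-1, 47), Mul(Rational(-7, 94), Pow(2, Rational(1, 2)))))) = Add(-30960, Add(Rational(1, 47), Mul(Rational(7, 94), Pow(2, Rational(1, 2))))) = Add(Rational(-1455119, 47), Mul(Rational(7, 94), Pow(2, Rational(1, 2))))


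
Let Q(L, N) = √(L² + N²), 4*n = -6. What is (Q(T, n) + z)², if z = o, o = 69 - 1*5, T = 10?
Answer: (128 + √409)²/4 ≈ 5492.6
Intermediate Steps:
o = 64 (o = 69 - 5 = 64)
n = -3/2 (n = (¼)*(-6) = -3/2 ≈ -1.5000)
z = 64
(Q(T, n) + z)² = (√(10² + (-3/2)²) + 64)² = (√(100 + 9/4) + 64)² = (√(409/4) + 64)² = (√409/2 + 64)² = (64 + √409/2)²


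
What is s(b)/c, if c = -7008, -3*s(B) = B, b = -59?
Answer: -59/21024 ≈ -0.0028063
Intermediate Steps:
s(B) = -B/3
s(b)/c = -⅓*(-59)/(-7008) = (59/3)*(-1/7008) = -59/21024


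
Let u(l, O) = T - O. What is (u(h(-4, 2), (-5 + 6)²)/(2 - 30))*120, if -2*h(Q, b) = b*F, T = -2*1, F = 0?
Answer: 90/7 ≈ 12.857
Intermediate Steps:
T = -2
h(Q, b) = 0 (h(Q, b) = -b*0/2 = -½*0 = 0)
u(l, O) = -2 - O
(u(h(-4, 2), (-5 + 6)²)/(2 - 30))*120 = ((-2 - (-5 + 6)²)/(2 - 30))*120 = ((-2 - 1*1²)/(-28))*120 = ((-2 - 1*1)*(-1/28))*120 = ((-2 - 1)*(-1/28))*120 = -3*(-1/28)*120 = (3/28)*120 = 90/7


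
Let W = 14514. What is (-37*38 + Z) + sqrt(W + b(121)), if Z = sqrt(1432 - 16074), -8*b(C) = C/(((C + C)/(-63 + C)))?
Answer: -1406 + sqrt(232166)/4 + I*sqrt(14642) ≈ -1285.5 + 121.0*I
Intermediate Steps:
b(C) = 63/16 - C/16 (b(C) = -C/(8*((C + C)/(-63 + C))) = -C/(8*((2*C)/(-63 + C))) = -C/(8*(2*C/(-63 + C))) = -C*(-63 + C)/(2*C)/8 = -(-63/2 + C/2)/8 = 63/16 - C/16)
Z = I*sqrt(14642) (Z = sqrt(-14642) = I*sqrt(14642) ≈ 121.0*I)
(-37*38 + Z) + sqrt(W + b(121)) = (-37*38 + I*sqrt(14642)) + sqrt(14514 + (63/16 - 1/16*121)) = (-1406 + I*sqrt(14642)) + sqrt(14514 + (63/16 - 121/16)) = (-1406 + I*sqrt(14642)) + sqrt(14514 - 29/8) = (-1406 + I*sqrt(14642)) + sqrt(116083/8) = (-1406 + I*sqrt(14642)) + sqrt(232166)/4 = -1406 + sqrt(232166)/4 + I*sqrt(14642)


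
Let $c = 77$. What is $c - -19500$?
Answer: $19577$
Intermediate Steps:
$c - -19500 = 77 - -19500 = 77 + 19500 = 19577$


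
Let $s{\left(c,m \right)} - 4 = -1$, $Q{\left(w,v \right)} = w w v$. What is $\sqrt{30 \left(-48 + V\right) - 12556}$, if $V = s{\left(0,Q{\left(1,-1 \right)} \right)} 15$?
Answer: $i \sqrt{12646} \approx 112.45 i$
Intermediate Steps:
$Q{\left(w,v \right)} = v w^{2}$ ($Q{\left(w,v \right)} = w^{2} v = v w^{2}$)
$s{\left(c,m \right)} = 3$ ($s{\left(c,m \right)} = 4 - 1 = 3$)
$V = 45$ ($V = 3 \cdot 15 = 45$)
$\sqrt{30 \left(-48 + V\right) - 12556} = \sqrt{30 \left(-48 + 45\right) - 12556} = \sqrt{30 \left(-3\right) - 12556} = \sqrt{-90 - 12556} = \sqrt{-12646} = i \sqrt{12646}$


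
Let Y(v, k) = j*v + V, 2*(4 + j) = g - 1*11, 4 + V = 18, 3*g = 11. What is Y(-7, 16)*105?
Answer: 7105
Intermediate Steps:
g = 11/3 (g = (⅓)*11 = 11/3 ≈ 3.6667)
V = 14 (V = -4 + 18 = 14)
j = -23/3 (j = -4 + (11/3 - 1*11)/2 = -4 + (11/3 - 11)/2 = -4 + (½)*(-22/3) = -4 - 11/3 = -23/3 ≈ -7.6667)
Y(v, k) = 14 - 23*v/3 (Y(v, k) = -23*v/3 + 14 = 14 - 23*v/3)
Y(-7, 16)*105 = (14 - 23/3*(-7))*105 = (14 + 161/3)*105 = (203/3)*105 = 7105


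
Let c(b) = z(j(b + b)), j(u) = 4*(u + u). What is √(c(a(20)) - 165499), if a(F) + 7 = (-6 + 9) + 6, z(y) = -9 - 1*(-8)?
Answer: 10*I*√1655 ≈ 406.82*I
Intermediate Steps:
j(u) = 8*u (j(u) = 4*(2*u) = 8*u)
z(y) = -1 (z(y) = -9 + 8 = -1)
a(F) = 2 (a(F) = -7 + ((-6 + 9) + 6) = -7 + (3 + 6) = -7 + 9 = 2)
c(b) = -1
√(c(a(20)) - 165499) = √(-1 - 165499) = √(-165500) = 10*I*√1655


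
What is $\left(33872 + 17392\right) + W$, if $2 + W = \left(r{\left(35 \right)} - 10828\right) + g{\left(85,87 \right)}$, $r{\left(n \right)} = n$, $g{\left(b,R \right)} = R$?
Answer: $40556$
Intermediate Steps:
$W = -10708$ ($W = -2 + \left(\left(35 - 10828\right) + 87\right) = -2 + \left(-10793 + 87\right) = -2 - 10706 = -10708$)
$\left(33872 + 17392\right) + W = \left(33872 + 17392\right) - 10708 = 51264 - 10708 = 40556$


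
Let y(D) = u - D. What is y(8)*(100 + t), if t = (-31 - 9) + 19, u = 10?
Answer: 158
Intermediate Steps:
t = -21 (t = -40 + 19 = -21)
y(D) = 10 - D
y(8)*(100 + t) = (10 - 1*8)*(100 - 21) = (10 - 8)*79 = 2*79 = 158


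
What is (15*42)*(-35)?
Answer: -22050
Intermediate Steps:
(15*42)*(-35) = 630*(-35) = -22050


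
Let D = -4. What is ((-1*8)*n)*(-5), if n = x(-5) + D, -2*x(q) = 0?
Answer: -160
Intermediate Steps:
x(q) = 0 (x(q) = -½*0 = 0)
n = -4 (n = 0 - 4 = -4)
((-1*8)*n)*(-5) = (-1*8*(-4))*(-5) = -8*(-4)*(-5) = 32*(-5) = -160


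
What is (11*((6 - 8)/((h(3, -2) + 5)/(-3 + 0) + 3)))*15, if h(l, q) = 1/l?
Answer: -270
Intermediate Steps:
(11*((6 - 8)/((h(3, -2) + 5)/(-3 + 0) + 3)))*15 = (11*((6 - 8)/((1/3 + 5)/(-3 + 0) + 3)))*15 = (11*(-2/((1/3 + 5)/(-3) + 3)))*15 = (11*(-2/((16/3)*(-1/3) + 3)))*15 = (11*(-2/(-16/9 + 3)))*15 = (11*(-2/11/9))*15 = (11*(-2*9/11))*15 = (11*(-18/11))*15 = -18*15 = -270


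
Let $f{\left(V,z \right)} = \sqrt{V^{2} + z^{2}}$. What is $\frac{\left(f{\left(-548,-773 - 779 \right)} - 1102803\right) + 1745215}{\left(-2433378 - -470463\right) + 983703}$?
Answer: $- \frac{160603}{244803} - \frac{\sqrt{169313}}{244803} \approx -0.65773$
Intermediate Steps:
$\frac{\left(f{\left(-548,-773 - 779 \right)} - 1102803\right) + 1745215}{\left(-2433378 - -470463\right) + 983703} = \frac{\left(\sqrt{\left(-548\right)^{2} + \left(-773 - 779\right)^{2}} - 1102803\right) + 1745215}{\left(-2433378 - -470463\right) + 983703} = \frac{\left(\sqrt{300304 + \left(-773 - 779\right)^{2}} - 1102803\right) + 1745215}{\left(-2433378 + 470463\right) + 983703} = \frac{\left(\sqrt{300304 + \left(-1552\right)^{2}} - 1102803\right) + 1745215}{-1962915 + 983703} = \frac{\left(\sqrt{300304 + 2408704} - 1102803\right) + 1745215}{-979212} = \left(\left(\sqrt{2709008} - 1102803\right) + 1745215\right) \left(- \frac{1}{979212}\right) = \left(\left(4 \sqrt{169313} - 1102803\right) + 1745215\right) \left(- \frac{1}{979212}\right) = \left(\left(-1102803 + 4 \sqrt{169313}\right) + 1745215\right) \left(- \frac{1}{979212}\right) = \left(642412 + 4 \sqrt{169313}\right) \left(- \frac{1}{979212}\right) = - \frac{160603}{244803} - \frac{\sqrt{169313}}{244803}$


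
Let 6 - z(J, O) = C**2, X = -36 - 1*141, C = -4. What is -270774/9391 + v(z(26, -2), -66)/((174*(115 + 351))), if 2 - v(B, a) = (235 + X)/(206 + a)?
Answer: -512293229573/17767396360 ≈ -28.833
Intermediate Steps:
X = -177 (X = -36 - 141 = -177)
z(J, O) = -10 (z(J, O) = 6 - 1*(-4)**2 = 6 - 1*16 = 6 - 16 = -10)
v(B, a) = 2 - 58/(206 + a) (v(B, a) = 2 - (235 - 177)/(206 + a) = 2 - 58/(206 + a))
-270774/9391 + v(z(26, -2), -66)/((174*(115 + 351))) = -270774/9391 + (2*(177 - 66)/(206 - 66))/((174*(115 + 351))) = -270774*1/9391 + (2*111/140)/((174*466)) = -270774/9391 + (2*(1/140)*111)/81084 = -270774/9391 + (111/70)*(1/81084) = -270774/9391 + 37/1891960 = -512293229573/17767396360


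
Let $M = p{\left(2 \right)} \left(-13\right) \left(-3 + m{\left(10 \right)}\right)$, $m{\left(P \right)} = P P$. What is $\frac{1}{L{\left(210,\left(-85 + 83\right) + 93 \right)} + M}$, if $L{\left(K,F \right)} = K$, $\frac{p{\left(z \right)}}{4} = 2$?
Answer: $- \frac{1}{9878} \approx -0.00010124$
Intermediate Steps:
$p{\left(z \right)} = 8$ ($p{\left(z \right)} = 4 \cdot 2 = 8$)
$m{\left(P \right)} = P^{2}$
$M = -10088$ ($M = 8 \left(-13\right) \left(-3 + 10^{2}\right) = - 104 \left(-3 + 100\right) = \left(-104\right) 97 = -10088$)
$\frac{1}{L{\left(210,\left(-85 + 83\right) + 93 \right)} + M} = \frac{1}{210 - 10088} = \frac{1}{-9878} = - \frac{1}{9878}$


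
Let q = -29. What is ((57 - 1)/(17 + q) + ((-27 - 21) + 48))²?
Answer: 196/9 ≈ 21.778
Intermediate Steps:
((57 - 1)/(17 + q) + ((-27 - 21) + 48))² = ((57 - 1)/(17 - 29) + ((-27 - 21) + 48))² = (56/(-12) + (-48 + 48))² = (56*(-1/12) + 0)² = (-14/3 + 0)² = (-14/3)² = 196/9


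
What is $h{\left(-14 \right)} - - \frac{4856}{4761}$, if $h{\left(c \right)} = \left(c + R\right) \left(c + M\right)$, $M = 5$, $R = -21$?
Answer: $\frac{1504571}{4761} \approx 316.02$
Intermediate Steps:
$h{\left(c \right)} = \left(-21 + c\right) \left(5 + c\right)$ ($h{\left(c \right)} = \left(c - 21\right) \left(c + 5\right) = \left(-21 + c\right) \left(5 + c\right)$)
$h{\left(-14 \right)} - - \frac{4856}{4761} = \left(-105 + \left(-14\right)^{2} - -224\right) - - \frac{4856}{4761} = \left(-105 + 196 + 224\right) - \left(-4856\right) \frac{1}{4761} = 315 - - \frac{4856}{4761} = 315 + \frac{4856}{4761} = \frac{1504571}{4761}$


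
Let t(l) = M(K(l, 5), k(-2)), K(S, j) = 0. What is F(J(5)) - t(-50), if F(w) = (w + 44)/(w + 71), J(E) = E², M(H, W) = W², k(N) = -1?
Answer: -9/32 ≈ -0.28125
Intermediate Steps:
t(l) = 1 (t(l) = (-1)² = 1)
F(w) = (44 + w)/(71 + w)
F(J(5)) - t(-50) = (44 + 5²)/(71 + 5²) - 1*1 = (44 + 25)/(71 + 25) - 1 = 69/96 - 1 = (1/96)*69 - 1 = 23/32 - 1 = -9/32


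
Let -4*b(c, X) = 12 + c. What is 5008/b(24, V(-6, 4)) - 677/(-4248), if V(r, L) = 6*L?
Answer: -2363099/4248 ≈ -556.29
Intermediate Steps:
b(c, X) = -3 - c/4 (b(c, X) = -(12 + c)/4 = -3 - c/4)
5008/b(24, V(-6, 4)) - 677/(-4248) = 5008/(-3 - 1/4*24) - 677/(-4248) = 5008/(-3 - 6) - 677*(-1/4248) = 5008/(-9) + 677/4248 = 5008*(-1/9) + 677/4248 = -5008/9 + 677/4248 = -2363099/4248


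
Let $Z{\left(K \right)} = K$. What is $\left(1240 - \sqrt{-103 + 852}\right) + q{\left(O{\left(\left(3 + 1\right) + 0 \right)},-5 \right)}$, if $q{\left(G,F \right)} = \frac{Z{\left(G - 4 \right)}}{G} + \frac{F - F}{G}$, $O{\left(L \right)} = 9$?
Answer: $\frac{11165}{9} - \sqrt{749} \approx 1213.2$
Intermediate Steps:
$q{\left(G,F \right)} = \frac{-4 + G}{G}$ ($q{\left(G,F \right)} = \frac{G - 4}{G} + \frac{F - F}{G} = \frac{G - 4}{G} + \frac{0}{G} = \frac{-4 + G}{G} + 0 = \frac{-4 + G}{G}$)
$\left(1240 - \sqrt{-103 + 852}\right) + q{\left(O{\left(\left(3 + 1\right) + 0 \right)},-5 \right)} = \left(1240 - \sqrt{-103 + 852}\right) + \frac{-4 + 9}{9} = \left(1240 - \sqrt{749}\right) + \frac{1}{9} \cdot 5 = \left(1240 - \sqrt{749}\right) + \frac{5}{9} = \frac{11165}{9} - \sqrt{749}$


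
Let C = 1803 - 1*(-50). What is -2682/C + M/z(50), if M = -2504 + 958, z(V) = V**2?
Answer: -4784869/2316250 ≈ -2.0658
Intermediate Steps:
M = -1546
C = 1853 (C = 1803 + 50 = 1853)
-2682/C + M/z(50) = -2682/1853 - 1546/(50**2) = -2682*1/1853 - 1546/2500 = -2682/1853 - 1546*1/2500 = -2682/1853 - 773/1250 = -4784869/2316250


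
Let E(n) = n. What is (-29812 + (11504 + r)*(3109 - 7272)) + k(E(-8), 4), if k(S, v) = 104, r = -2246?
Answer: -38570762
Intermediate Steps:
(-29812 + (11504 + r)*(3109 - 7272)) + k(E(-8), 4) = (-29812 + (11504 - 2246)*(3109 - 7272)) + 104 = (-29812 + 9258*(-4163)) + 104 = (-29812 - 38541054) + 104 = -38570866 + 104 = -38570762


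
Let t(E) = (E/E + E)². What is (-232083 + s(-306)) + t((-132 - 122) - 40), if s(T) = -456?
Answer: -146690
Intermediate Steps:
t(E) = (1 + E)²
(-232083 + s(-306)) + t((-132 - 122) - 40) = (-232083 - 456) + (1 + ((-132 - 122) - 40))² = -232539 + (1 + (-254 - 40))² = -232539 + (1 - 294)² = -232539 + (-293)² = -232539 + 85849 = -146690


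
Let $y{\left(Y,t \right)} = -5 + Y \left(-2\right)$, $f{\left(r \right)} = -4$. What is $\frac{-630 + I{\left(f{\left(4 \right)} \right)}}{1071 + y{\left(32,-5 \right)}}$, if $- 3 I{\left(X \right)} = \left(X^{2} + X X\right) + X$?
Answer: $- \frac{959}{1503} \approx -0.63806$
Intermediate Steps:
$y{\left(Y,t \right)} = -5 - 2 Y$
$I{\left(X \right)} = - \frac{2 X^{2}}{3} - \frac{X}{3}$ ($I{\left(X \right)} = - \frac{\left(X^{2} + X X\right) + X}{3} = - \frac{\left(X^{2} + X^{2}\right) + X}{3} = - \frac{2 X^{2} + X}{3} = - \frac{X + 2 X^{2}}{3} = - \frac{2 X^{2}}{3} - \frac{X}{3}$)
$\frac{-630 + I{\left(f{\left(4 \right)} \right)}}{1071 + y{\left(32,-5 \right)}} = \frac{-630 - - \frac{4 \left(1 + 2 \left(-4\right)\right)}{3}}{1071 - 69} = \frac{-630 - - \frac{4 \left(1 - 8\right)}{3}}{1071 - 69} = \frac{-630 - \left(- \frac{4}{3}\right) \left(-7\right)}{1071 - 69} = \frac{-630 - \frac{28}{3}}{1002} = \left(- \frac{1918}{3}\right) \frac{1}{1002} = - \frac{959}{1503}$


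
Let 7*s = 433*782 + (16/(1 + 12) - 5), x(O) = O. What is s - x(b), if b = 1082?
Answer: 4303367/91 ≈ 47290.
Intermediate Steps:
s = 4401829/91 (s = (433*782 + (16/(1 + 12) - 5))/7 = (338606 + (16/13 - 5))/7 = (338606 - 49/13)/7 = (⅐)*(4401829/13) = 4401829/91 ≈ 48372.)
s - x(b) = 4401829/91 - 1*1082 = 4401829/91 - 1082 = 4303367/91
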